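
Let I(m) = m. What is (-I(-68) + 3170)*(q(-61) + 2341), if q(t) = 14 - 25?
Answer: 7544540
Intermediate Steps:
q(t) = -11
(-I(-68) + 3170)*(q(-61) + 2341) = (-1*(-68) + 3170)*(-11 + 2341) = (68 + 3170)*2330 = 3238*2330 = 7544540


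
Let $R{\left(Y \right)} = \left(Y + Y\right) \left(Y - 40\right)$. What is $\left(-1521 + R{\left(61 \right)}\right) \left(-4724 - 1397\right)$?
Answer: $-6371961$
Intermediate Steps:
$R{\left(Y \right)} = 2 Y \left(-40 + Y\right)$
$\left(-1521 + R{\left(61 \right)}\right) \left(-4724 - 1397\right) = \left(-1521 + 2 \cdot 61 \left(-40 + 61\right)\right) \left(-4724 - 1397\right) = \left(-1521 + 2 \cdot 61 \cdot 21\right) \left(-6121\right) = \left(-1521 + 2562\right) \left(-6121\right) = 1041 \left(-6121\right) = -6371961$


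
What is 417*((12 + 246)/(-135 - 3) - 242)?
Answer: -2338953/23 ≈ -1.0169e+5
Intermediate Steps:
417*((12 + 246)/(-135 - 3) - 242) = 417*(258/(-138) - 242) = 417*(258*(-1/138) - 242) = 417*(-43/23 - 242) = 417*(-5609/23) = -2338953/23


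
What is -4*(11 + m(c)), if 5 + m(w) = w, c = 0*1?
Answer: -24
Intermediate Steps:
c = 0
m(w) = -5 + w
-4*(11 + m(c)) = -4*(11 + (-5 + 0)) = -4*(11 - 5) = -4*6 = -24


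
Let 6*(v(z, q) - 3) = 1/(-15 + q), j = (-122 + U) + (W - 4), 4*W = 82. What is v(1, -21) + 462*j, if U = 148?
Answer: 4241807/216 ≈ 19638.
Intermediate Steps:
W = 41/2 (W = (¼)*82 = 41/2 ≈ 20.500)
j = 85/2 (j = (-122 + 148) + (41/2 - 4) = 26 + 33/2 = 85/2 ≈ 42.500)
v(z, q) = 3 + 1/(6*(-15 + q))
v(1, -21) + 462*j = (-269 + 18*(-21))/(6*(-15 - 21)) + 462*(85/2) = (⅙)*(-269 - 378)/(-36) + 19635 = (⅙)*(-1/36)*(-647) + 19635 = 647/216 + 19635 = 4241807/216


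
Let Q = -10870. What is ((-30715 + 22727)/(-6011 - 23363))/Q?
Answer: -1997/79823845 ≈ -2.5018e-5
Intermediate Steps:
((-30715 + 22727)/(-6011 - 23363))/Q = ((-30715 + 22727)/(-6011 - 23363))/(-10870) = -7988/(-29374)*(-1/10870) = -7988*(-1/29374)*(-1/10870) = (3994/14687)*(-1/10870) = -1997/79823845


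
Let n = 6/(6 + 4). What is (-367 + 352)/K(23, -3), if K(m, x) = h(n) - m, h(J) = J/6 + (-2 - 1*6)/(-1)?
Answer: 150/149 ≈ 1.0067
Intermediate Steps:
n = ⅗ (n = 6/10 = 6*(⅒) = ⅗ ≈ 0.60000)
h(J) = 8 + J/6 (h(J) = J*(⅙) + (-2 - 6)*(-1) = J/6 - 8*(-1) = J/6 + 8 = 8 + J/6)
K(m, x) = 81/10 - m (K(m, x) = (8 + (⅙)*(⅗)) - m = (8 + ⅒) - m = 81/10 - m)
(-367 + 352)/K(23, -3) = (-367 + 352)/(81/10 - 1*23) = -15/(81/10 - 23) = -15/(-149/10) = -10/149*(-15) = 150/149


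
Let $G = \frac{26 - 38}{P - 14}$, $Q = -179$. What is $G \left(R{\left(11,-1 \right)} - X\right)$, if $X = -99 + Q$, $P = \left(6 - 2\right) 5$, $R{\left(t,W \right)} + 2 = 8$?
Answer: $-568$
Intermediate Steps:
$R{\left(t,W \right)} = 6$ ($R{\left(t,W \right)} = -2 + 8 = 6$)
$P = 20$ ($P = 4 \cdot 5 = 20$)
$X = -278$ ($X = -99 - 179 = -278$)
$G = -2$ ($G = \frac{26 - 38}{20 - 14} = - \frac{12}{20 - 14} = - \frac{12}{6} = \left(-12\right) \frac{1}{6} = -2$)
$G \left(R{\left(11,-1 \right)} - X\right) = - 2 \left(6 - -278\right) = - 2 \left(6 + 278\right) = \left(-2\right) 284 = -568$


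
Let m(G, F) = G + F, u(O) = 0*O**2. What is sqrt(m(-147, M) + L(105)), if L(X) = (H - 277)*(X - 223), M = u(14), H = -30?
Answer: sqrt(36079) ≈ 189.94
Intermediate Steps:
u(O) = 0
M = 0
m(G, F) = F + G
L(X) = 68461 - 307*X (L(X) = (-30 - 277)*(X - 223) = -307*(-223 + X) = 68461 - 307*X)
sqrt(m(-147, M) + L(105)) = sqrt((0 - 147) + (68461 - 307*105)) = sqrt(-147 + (68461 - 32235)) = sqrt(-147 + 36226) = sqrt(36079)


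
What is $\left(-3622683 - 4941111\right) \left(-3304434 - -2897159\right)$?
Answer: $3487819201350$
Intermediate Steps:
$\left(-3622683 - 4941111\right) \left(-3304434 - -2897159\right) = - 8563794 \left(-3304434 + 2897159\right) = \left(-8563794\right) \left(-407275\right) = 3487819201350$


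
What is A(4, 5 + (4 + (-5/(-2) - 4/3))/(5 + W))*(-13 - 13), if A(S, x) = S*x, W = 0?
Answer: -9412/15 ≈ -627.47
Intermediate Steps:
A(4, 5 + (4 + (-5/(-2) - 4/3))/(5 + W))*(-13 - 13) = (4*(5 + (4 + (-5/(-2) - 4/3))/(5 + 0)))*(-13 - 13) = (4*(5 + (4 + (-5*(-½) - 4*⅓))/5))*(-26) = (4*(5 + (4 + (5/2 - 4/3))*(⅕)))*(-26) = (4*(5 + (4 + 7/6)*(⅕)))*(-26) = (4*(5 + (31/6)*(⅕)))*(-26) = (4*(5 + 31/30))*(-26) = (4*(181/30))*(-26) = (362/15)*(-26) = -9412/15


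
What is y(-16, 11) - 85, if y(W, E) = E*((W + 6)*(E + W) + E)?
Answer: 586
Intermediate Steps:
y(W, E) = E*(E + (6 + W)*(E + W)) (y(W, E) = E*((6 + W)*(E + W) + E) = E*(E + (6 + W)*(E + W)))
y(-16, 11) - 85 = 11*((-16)² + 6*(-16) + 7*11 + 11*(-16)) - 85 = 11*(256 - 96 + 77 - 176) - 85 = 11*61 - 85 = 671 - 85 = 586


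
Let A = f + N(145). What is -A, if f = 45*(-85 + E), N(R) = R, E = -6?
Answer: 3950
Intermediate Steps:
f = -4095 (f = 45*(-85 - 6) = 45*(-91) = -4095)
A = -3950 (A = -4095 + 145 = -3950)
-A = -1*(-3950) = 3950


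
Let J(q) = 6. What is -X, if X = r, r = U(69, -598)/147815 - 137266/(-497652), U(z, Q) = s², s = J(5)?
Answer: -10153944631/36780215190 ≈ -0.27607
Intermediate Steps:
s = 6
U(z, Q) = 36 (U(z, Q) = 6² = 36)
r = 10153944631/36780215190 (r = 36/147815 - 137266/(-497652) = 36*(1/147815) - 137266*(-1/497652) = 36/147815 + 68633/248826 = 10153944631/36780215190 ≈ 0.27607)
X = 10153944631/36780215190 ≈ 0.27607
-X = -1*10153944631/36780215190 = -10153944631/36780215190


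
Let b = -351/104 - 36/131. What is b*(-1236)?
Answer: 1181925/262 ≈ 4511.2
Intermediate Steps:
b = -3825/1048 (b = -351*1/104 - 36*1/131 = -27/8 - 36/131 = -3825/1048 ≈ -3.6498)
b*(-1236) = -3825/1048*(-1236) = 1181925/262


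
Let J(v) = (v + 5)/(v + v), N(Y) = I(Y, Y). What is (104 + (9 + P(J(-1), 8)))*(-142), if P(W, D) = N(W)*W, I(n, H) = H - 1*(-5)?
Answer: -15194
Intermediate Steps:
I(n, H) = 5 + H (I(n, H) = H + 5 = 5 + H)
N(Y) = 5 + Y
J(v) = (5 + v)/(2*v) (J(v) = (5 + v)/((2*v)) = (5 + v)*(1/(2*v)) = (5 + v)/(2*v))
P(W, D) = W*(5 + W) (P(W, D) = (5 + W)*W = W*(5 + W))
(104 + (9 + P(J(-1), 8)))*(-142) = (104 + (9 + ((½)*(5 - 1)/(-1))*(5 + (½)*(5 - 1)/(-1))))*(-142) = (104 + (9 + ((½)*(-1)*4)*(5 + (½)*(-1)*4)))*(-142) = (104 + (9 - 2*(5 - 2)))*(-142) = (104 + (9 - 2*3))*(-142) = (104 + (9 - 6))*(-142) = (104 + 3)*(-142) = 107*(-142) = -15194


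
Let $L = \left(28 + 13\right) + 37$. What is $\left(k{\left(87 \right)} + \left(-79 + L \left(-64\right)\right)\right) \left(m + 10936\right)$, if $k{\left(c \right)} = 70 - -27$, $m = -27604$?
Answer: $82906632$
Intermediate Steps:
$L = 78$ ($L = 41 + 37 = 78$)
$k{\left(c \right)} = 97$ ($k{\left(c \right)} = 70 + 27 = 97$)
$\left(k{\left(87 \right)} + \left(-79 + L \left(-64\right)\right)\right) \left(m + 10936\right) = \left(97 + \left(-79 + 78 \left(-64\right)\right)\right) \left(-27604 + 10936\right) = \left(97 - 5071\right) \left(-16668\right) = \left(-4974\right) \left(-16668\right) = 82906632$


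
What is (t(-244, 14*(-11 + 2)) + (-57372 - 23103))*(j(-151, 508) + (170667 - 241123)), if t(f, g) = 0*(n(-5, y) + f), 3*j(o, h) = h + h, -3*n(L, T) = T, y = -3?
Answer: 5642692400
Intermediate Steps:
n(L, T) = -T/3
j(o, h) = 2*h/3 (j(o, h) = (h + h)/3 = (2*h)/3 = 2*h/3)
t(f, g) = 0 (t(f, g) = 0*(-1/3*(-3) + f) = 0*(1 + f) = 0)
(t(-244, 14*(-11 + 2)) + (-57372 - 23103))*(j(-151, 508) + (170667 - 241123)) = (0 + (-57372 - 23103))*((2/3)*508 + (170667 - 241123)) = (0 - 80475)*(1016/3 - 70456) = -80475*(-210352/3) = 5642692400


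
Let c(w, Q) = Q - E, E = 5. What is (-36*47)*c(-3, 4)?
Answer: 1692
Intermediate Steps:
c(w, Q) = -5 + Q (c(w, Q) = Q - 1*5 = Q - 5 = -5 + Q)
(-36*47)*c(-3, 4) = (-36*47)*(-5 + 4) = -1692*(-1) = 1692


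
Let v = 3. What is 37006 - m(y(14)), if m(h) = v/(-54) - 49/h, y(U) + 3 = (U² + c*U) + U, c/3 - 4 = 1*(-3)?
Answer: 55287341/1494 ≈ 37006.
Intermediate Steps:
c = 3 (c = 12 + 3*(1*(-3)) = 12 + 3*(-3) = 12 - 9 = 3)
y(U) = -3 + U² + 4*U (y(U) = -3 + ((U² + 3*U) + U) = -3 + (U² + 4*U) = -3 + U² + 4*U)
m(h) = -1/18 - 49/h (m(h) = 3/(-54) - 49/h = 3*(-1/54) - 49/h = -1/18 - 49/h)
37006 - m(y(14)) = 37006 - (-882 - (-3 + 14² + 4*14))/(18*(-3 + 14² + 4*14)) = 37006 - (-882 - (-3 + 196 + 56))/(18*(-3 + 196 + 56)) = 37006 - (-882 - 1*249)/(18*249) = 37006 - (-882 - 249)/(18*249) = 37006 - (-1131)/(18*249) = 37006 - 1*(-377/1494) = 37006 + 377/1494 = 55287341/1494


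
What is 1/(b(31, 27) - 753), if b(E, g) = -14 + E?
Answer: -1/736 ≈ -0.0013587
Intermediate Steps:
1/(b(31, 27) - 753) = 1/((-14 + 31) - 753) = 1/(17 - 753) = 1/(-736) = -1/736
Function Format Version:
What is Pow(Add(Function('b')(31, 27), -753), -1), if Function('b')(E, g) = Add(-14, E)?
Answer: Rational(-1, 736) ≈ -0.0013587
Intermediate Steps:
Pow(Add(Function('b')(31, 27), -753), -1) = Pow(Add(Add(-14, 31), -753), -1) = Pow(Add(17, -753), -1) = Pow(-736, -1) = Rational(-1, 736)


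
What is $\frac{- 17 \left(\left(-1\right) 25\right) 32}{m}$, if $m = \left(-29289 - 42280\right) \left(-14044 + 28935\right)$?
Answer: $- \frac{13600}{1065733979} \approx -1.2761 \cdot 10^{-5}$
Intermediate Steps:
$m = -1065733979$ ($m = \left(-71569\right) 14891 = -1065733979$)
$\frac{- 17 \left(\left(-1\right) 25\right) 32}{m} = \frac{- 17 \left(\left(-1\right) 25\right) 32}{-1065733979} = \left(-17\right) \left(-25\right) 32 \left(- \frac{1}{1065733979}\right) = 425 \cdot 32 \left(- \frac{1}{1065733979}\right) = 13600 \left(- \frac{1}{1065733979}\right) = - \frac{13600}{1065733979}$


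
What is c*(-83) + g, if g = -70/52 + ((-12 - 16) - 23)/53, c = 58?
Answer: -6636873/1378 ≈ -4816.3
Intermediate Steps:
g = -3181/1378 (g = -70*1/52 + (-28 - 23)*(1/53) = -35/26 - 51*1/53 = -35/26 - 51/53 = -3181/1378 ≈ -2.3084)
c*(-83) + g = 58*(-83) - 3181/1378 = -4814 - 3181/1378 = -6636873/1378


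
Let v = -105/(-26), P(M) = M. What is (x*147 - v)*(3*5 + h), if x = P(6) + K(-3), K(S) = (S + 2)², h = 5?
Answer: 266490/13 ≈ 20499.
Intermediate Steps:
K(S) = (2 + S)²
x = 7 (x = 6 + (2 - 3)² = 6 + (-1)² = 6 + 1 = 7)
v = 105/26 (v = -105*(-1/26) = 105/26 ≈ 4.0385)
(x*147 - v)*(3*5 + h) = (7*147 - 1*105/26)*(3*5 + 5) = (1029 - 105/26)*(15 + 5) = (26649/26)*20 = 266490/13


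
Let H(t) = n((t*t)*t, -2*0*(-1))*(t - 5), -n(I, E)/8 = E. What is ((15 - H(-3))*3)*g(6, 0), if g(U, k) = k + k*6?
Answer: 0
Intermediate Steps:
n(I, E) = -8*E
H(t) = 0 (H(t) = (-8*(-2*0)*(-1))*(t - 5) = (-0*(-1))*(-5 + t) = (-8*0)*(-5 + t) = 0*(-5 + t) = 0)
g(U, k) = 7*k (g(U, k) = k + 6*k = 7*k)
((15 - H(-3))*3)*g(6, 0) = ((15 - 1*0)*3)*(7*0) = ((15 + 0)*3)*0 = (15*3)*0 = 45*0 = 0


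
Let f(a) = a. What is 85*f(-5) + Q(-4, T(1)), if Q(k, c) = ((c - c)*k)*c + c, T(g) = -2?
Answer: -427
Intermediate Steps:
Q(k, c) = c (Q(k, c) = (0*k)*c + c = 0*c + c = 0 + c = c)
85*f(-5) + Q(-4, T(1)) = 85*(-5) - 2 = -425 - 2 = -427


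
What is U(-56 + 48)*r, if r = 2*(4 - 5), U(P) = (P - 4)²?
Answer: -288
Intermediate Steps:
U(P) = (-4 + P)²
r = -2 (r = 2*(-1) = -2)
U(-56 + 48)*r = (-4 + (-56 + 48))²*(-2) = (-4 - 8)²*(-2) = (-12)²*(-2) = 144*(-2) = -288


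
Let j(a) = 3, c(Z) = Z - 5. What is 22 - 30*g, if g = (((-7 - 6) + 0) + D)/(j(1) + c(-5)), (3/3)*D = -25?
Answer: -986/7 ≈ -140.86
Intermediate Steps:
c(Z) = -5 + Z
D = -25
g = 38/7 (g = (((-7 - 6) + 0) - 25)/(3 + (-5 - 5)) = ((-13 + 0) - 25)/(3 - 10) = (-13 - 25)/(-7) = -38*(-1/7) = 38/7 ≈ 5.4286)
22 - 30*g = 22 - 30*38/7 = 22 - 1140/7 = -986/7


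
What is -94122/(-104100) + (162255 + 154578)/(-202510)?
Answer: -10546719/15970675 ≈ -0.66038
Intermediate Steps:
-94122/(-104100) + (162255 + 154578)/(-202510) = -94122*(-1/104100) + 316833*(-1/202510) = 15687/17350 - 28803/18410 = -10546719/15970675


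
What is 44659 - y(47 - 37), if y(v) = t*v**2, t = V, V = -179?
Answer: 62559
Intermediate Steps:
t = -179
y(v) = -179*v**2
44659 - y(47 - 37) = 44659 - (-179)*(47 - 37)**2 = 44659 - (-179)*10**2 = 44659 - (-179)*100 = 44659 - 1*(-17900) = 44659 + 17900 = 62559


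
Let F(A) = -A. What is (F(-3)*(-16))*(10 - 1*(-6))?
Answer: -768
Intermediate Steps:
(F(-3)*(-16))*(10 - 1*(-6)) = (-1*(-3)*(-16))*(10 - 1*(-6)) = (3*(-16))*(10 + 6) = -48*16 = -768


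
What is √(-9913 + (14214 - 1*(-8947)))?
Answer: 24*√23 ≈ 115.10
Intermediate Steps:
√(-9913 + (14214 - 1*(-8947))) = √(-9913 + (14214 + 8947)) = √(-9913 + 23161) = √13248 = 24*√23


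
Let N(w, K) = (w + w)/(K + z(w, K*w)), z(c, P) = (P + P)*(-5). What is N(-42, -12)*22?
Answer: 154/421 ≈ 0.36580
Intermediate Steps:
z(c, P) = -10*P (z(c, P) = (2*P)*(-5) = -10*P)
N(w, K) = 2*w/(K - 10*K*w) (N(w, K) = (w + w)/(K - 10*K*w) = (2*w)/(K - 10*K*w) = 2*w/(K - 10*K*w))
N(-42, -12)*22 = -2*(-42)/(-12*(-1 + 10*(-42)))*22 = -2*(-42)*(-1/12)/(-1 - 420)*22 = -2*(-42)*(-1/12)/(-421)*22 = -2*(-42)*(-1/12)*(-1/421)*22 = (7/421)*22 = 154/421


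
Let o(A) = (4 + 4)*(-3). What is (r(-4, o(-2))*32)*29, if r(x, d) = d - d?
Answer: 0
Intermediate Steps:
o(A) = -24 (o(A) = 8*(-3) = -24)
r(x, d) = 0
(r(-4, o(-2))*32)*29 = (0*32)*29 = 0*29 = 0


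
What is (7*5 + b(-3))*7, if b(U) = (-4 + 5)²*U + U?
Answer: 203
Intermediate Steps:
b(U) = 2*U (b(U) = 1²*U + U = 1*U + U = U + U = 2*U)
(7*5 + b(-3))*7 = (7*5 + 2*(-3))*7 = (35 - 6)*7 = 29*7 = 203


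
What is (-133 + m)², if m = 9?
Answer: 15376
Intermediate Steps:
(-133 + m)² = (-133 + 9)² = (-124)² = 15376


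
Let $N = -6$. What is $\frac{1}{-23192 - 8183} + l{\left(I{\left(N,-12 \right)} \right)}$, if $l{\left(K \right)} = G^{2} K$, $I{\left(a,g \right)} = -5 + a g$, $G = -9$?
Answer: $\frac{170272124}{31375} \approx 5427.0$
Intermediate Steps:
$l{\left(K \right)} = 81 K$ ($l{\left(K \right)} = \left(-9\right)^{2} K = 81 K$)
$\frac{1}{-23192 - 8183} + l{\left(I{\left(N,-12 \right)} \right)} = \frac{1}{-23192 - 8183} + 81 \left(-5 - -72\right) = \frac{1}{-31375} + 81 \left(-5 + 72\right) = - \frac{1}{31375} + 81 \cdot 67 = - \frac{1}{31375} + 5427 = \frac{170272124}{31375}$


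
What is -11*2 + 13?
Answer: -9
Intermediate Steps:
-11*2 + 13 = -22 + 13 = -9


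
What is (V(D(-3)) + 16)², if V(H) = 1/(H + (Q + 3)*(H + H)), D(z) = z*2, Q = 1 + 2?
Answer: 1555009/6084 ≈ 255.59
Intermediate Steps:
Q = 3
D(z) = 2*z
V(H) = 1/(13*H) (V(H) = 1/(H + (3 + 3)*(H + H)) = 1/(H + 6*(2*H)) = 1/(H + 12*H) = 1/(13*H))
(V(D(-3)) + 16)² = (1/(13*((2*(-3)))) + 16)² = ((1/13)/(-6) + 16)² = ((1/13)*(-⅙) + 16)² = (-1/78 + 16)² = (1247/78)² = 1555009/6084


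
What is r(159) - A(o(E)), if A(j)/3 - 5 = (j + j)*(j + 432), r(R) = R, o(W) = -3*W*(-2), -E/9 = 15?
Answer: -1836936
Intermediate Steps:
E = -135 (E = -9*15 = -135)
o(W) = 6*W
A(j) = 15 + 6*j*(432 + j) (A(j) = 15 + 3*((j + j)*(j + 432)) = 15 + 3*((2*j)*(432 + j)) = 15 + 3*(2*j*(432 + j)) = 15 + 6*j*(432 + j))
r(159) - A(o(E)) = 159 - (15 + 6*(6*(-135))² + 2592*(6*(-135))) = 159 - (15 + 6*(-810)² + 2592*(-810)) = 159 - (15 + 6*656100 - 2099520) = 159 - (15 + 3936600 - 2099520) = 159 - 1*1837095 = 159 - 1837095 = -1836936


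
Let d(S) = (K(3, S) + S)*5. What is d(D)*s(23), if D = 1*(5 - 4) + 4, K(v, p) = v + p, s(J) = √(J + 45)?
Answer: 130*√17 ≈ 536.00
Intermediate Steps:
s(J) = √(45 + J)
K(v, p) = p + v
D = 5 (D = 1*1 + 4 = 1 + 4 = 5)
d(S) = 15 + 10*S (d(S) = ((S + 3) + S)*5 = ((3 + S) + S)*5 = (3 + 2*S)*5 = 15 + 10*S)
d(D)*s(23) = (15 + 10*5)*√(45 + 23) = (15 + 50)*√68 = 65*(2*√17) = 130*√17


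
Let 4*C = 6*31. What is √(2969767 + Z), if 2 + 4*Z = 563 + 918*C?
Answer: √2980579 ≈ 1726.4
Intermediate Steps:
C = 93/2 (C = (6*31)/4 = (¼)*186 = 93/2 ≈ 46.500)
Z = 10812 (Z = -½ + (563 + 918*(93/2))/4 = -½ + (563 + 42687)/4 = -½ + (¼)*43250 = -½ + 21625/2 = 10812)
√(2969767 + Z) = √(2969767 + 10812) = √2980579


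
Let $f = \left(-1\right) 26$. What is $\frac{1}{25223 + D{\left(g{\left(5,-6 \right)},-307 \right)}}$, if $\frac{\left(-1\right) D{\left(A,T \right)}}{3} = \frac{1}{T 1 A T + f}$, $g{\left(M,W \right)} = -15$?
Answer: $\frac{1413761}{35659293706} \approx 3.9646 \cdot 10^{-5}$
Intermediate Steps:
$f = -26$
$D{\left(A,T \right)} = - \frac{3}{-26 + A T^{2}}$ ($D{\left(A,T \right)} = - \frac{3}{T 1 A T - 26} = - \frac{3}{T A T - 26} = - \frac{3}{A T^{2} - 26} = - \frac{3}{-26 + A T^{2}}$)
$\frac{1}{25223 + D{\left(g{\left(5,-6 \right)},-307 \right)}} = \frac{1}{25223 - \frac{3}{-26 - 15 \left(-307\right)^{2}}} = \frac{1}{25223 - \frac{3}{-26 - 1413735}} = \frac{1}{25223 - \frac{3}{-1413761}} = \frac{1}{25223 - - \frac{3}{1413761}} = \frac{1}{25223 + \frac{3}{1413761}} = \frac{1}{\frac{35659293706}{1413761}} = \frac{1413761}{35659293706}$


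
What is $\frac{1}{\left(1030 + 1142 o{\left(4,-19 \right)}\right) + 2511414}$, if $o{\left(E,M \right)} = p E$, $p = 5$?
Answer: $\frac{1}{2535284} \approx 3.9443 \cdot 10^{-7}$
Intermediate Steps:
$o{\left(E,M \right)} = 5 E$
$\frac{1}{\left(1030 + 1142 o{\left(4,-19 \right)}\right) + 2511414} = \frac{1}{\left(1030 + 1142 \cdot 5 \cdot 4\right) + 2511414} = \frac{1}{\left(1030 + 1142 \cdot 20\right) + 2511414} = \frac{1}{\left(1030 + 22840\right) + 2511414} = \frac{1}{23870 + 2511414} = \frac{1}{2535284}$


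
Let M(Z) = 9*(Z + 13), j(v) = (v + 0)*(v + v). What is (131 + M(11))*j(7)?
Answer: 34006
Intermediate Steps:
j(v) = 2*v**2 (j(v) = v*(2*v) = 2*v**2)
M(Z) = 117 + 9*Z (M(Z) = 9*(13 + Z) = 117 + 9*Z)
(131 + M(11))*j(7) = (131 + (117 + 9*11))*(2*7**2) = (131 + (117 + 99))*(2*49) = (131 + 216)*98 = 347*98 = 34006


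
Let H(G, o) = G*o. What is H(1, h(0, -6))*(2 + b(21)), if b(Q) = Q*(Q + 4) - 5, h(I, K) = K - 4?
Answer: -5220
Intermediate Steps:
h(I, K) = -4 + K
b(Q) = -5 + Q*(4 + Q) (b(Q) = Q*(4 + Q) - 5 = -5 + Q*(4 + Q))
H(1, h(0, -6))*(2 + b(21)) = (1*(-4 - 6))*(2 + (-5 + 21² + 4*21)) = (1*(-10))*(2 + (-5 + 441 + 84)) = -10*(2 + 520) = -10*522 = -5220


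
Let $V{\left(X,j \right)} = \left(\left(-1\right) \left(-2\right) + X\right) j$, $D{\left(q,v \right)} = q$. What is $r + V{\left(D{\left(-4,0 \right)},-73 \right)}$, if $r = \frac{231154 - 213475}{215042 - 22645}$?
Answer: $\frac{28107641}{192397} \approx 146.09$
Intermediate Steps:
$r = \frac{17679}{192397} \approx 0.091888$
$V{\left(X,j \right)} = j \left(2 + X\right)$ ($V{\left(X,j \right)} = \left(2 + X\right) j = j \left(2 + X\right)$)
$r + V{\left(D{\left(-4,0 \right)},-73 \right)} = \frac{17679}{192397} - 73 \left(2 - 4\right) = \frac{17679}{192397} - -146 = \frac{17679}{192397} + 146 = \frac{28107641}{192397}$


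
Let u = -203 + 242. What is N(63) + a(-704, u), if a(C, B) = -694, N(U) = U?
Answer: -631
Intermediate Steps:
u = 39
N(63) + a(-704, u) = 63 - 694 = -631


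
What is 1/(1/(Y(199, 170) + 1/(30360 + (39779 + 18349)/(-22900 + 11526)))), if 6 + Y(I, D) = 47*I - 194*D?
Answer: -4079723568361/172628256 ≈ -23633.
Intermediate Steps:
Y(I, D) = -6 - 194*D + 47*I (Y(I, D) = -6 + (47*I - 194*D) = -6 + (-194*D + 47*I) = -6 - 194*D + 47*I)
1/(1/(Y(199, 170) + 1/(30360 + (39779 + 18349)/(-22900 + 11526)))) = 1/(1/((-6 - 194*170 + 47*199) + 1/(30360 + (39779 + 18349)/(-22900 + 11526)))) = 1/(1/((-6 - 32980 + 9353) + 1/(30360 + 58128/(-11374)))) = 1/(1/(-23633 + 1/(30360 + 58128*(-1/11374)))) = 1/(1/(-23633 + 1/(30360 - 29064/5687))) = 1/(1/(-23633 + 1/(172628256/5687))) = 1/(1/(-23633 + 5687/172628256)) = 1/(1/(-4079723568361/172628256)) = 1/(-172628256/4079723568361) = -4079723568361/172628256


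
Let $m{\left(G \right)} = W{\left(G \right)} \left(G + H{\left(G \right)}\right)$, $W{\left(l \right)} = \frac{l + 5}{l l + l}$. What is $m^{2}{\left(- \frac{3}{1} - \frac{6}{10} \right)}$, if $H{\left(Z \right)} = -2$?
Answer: $\frac{9604}{13689} \approx 0.70158$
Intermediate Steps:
$W{\left(l \right)} = \frac{5 + l}{l + l^{2}}$ ($W{\left(l \right)} = \frac{5 + l}{l^{2} + l} = \frac{5 + l}{l + l^{2}}$)
$m{\left(G \right)} = \frac{\left(-2 + G\right) \left(5 + G\right)}{G \left(1 + G\right)}$ ($m{\left(G \right)} = \frac{5 + G}{G \left(1 + G\right)} \left(G - 2\right) = \frac{5 + G}{G \left(1 + G\right)} \left(-2 + G\right) = \frac{\left(-2 + G\right) \left(5 + G\right)}{G \left(1 + G\right)}$)
$m^{2}{\left(- \frac{3}{1} - \frac{6}{10} \right)} = \left(\frac{\left(-2 - \left(3 + \frac{3}{5}\right)\right) \left(5 - \left(3 + \frac{3}{5}\right)\right)}{\left(- \frac{3}{1} - \frac{6}{10}\right) \left(1 - \left(3 + \frac{3}{5}\right)\right)}\right)^{2} = \left(\frac{\left(-2 - \frac{18}{5}\right) \left(5 - \frac{18}{5}\right)}{\left(\left(-3\right) 1 - \frac{3}{5}\right) \left(1 - \frac{18}{5}\right)}\right)^{2} = \left(\frac{\left(-2 - \frac{18}{5}\right) \left(5 - \frac{18}{5}\right)}{\left(-3 - \frac{3}{5}\right) \left(1 - \frac{18}{5}\right)}\right)^{2} = \left(\frac{\left(-2 - \frac{18}{5}\right) \left(5 - \frac{18}{5}\right)}{\left(- \frac{18}{5}\right) \left(1 - \frac{18}{5}\right)}\right)^{2} = \left(\left(- \frac{5}{18}\right) \frac{1}{- \frac{13}{5}} \left(- \frac{28}{5}\right) \frac{7}{5}\right)^{2} = \left(\left(- \frac{5}{18}\right) \left(- \frac{5}{13}\right) \left(- \frac{28}{5}\right) \frac{7}{5}\right)^{2} = \left(- \frac{98}{117}\right)^{2} = \frac{9604}{13689}$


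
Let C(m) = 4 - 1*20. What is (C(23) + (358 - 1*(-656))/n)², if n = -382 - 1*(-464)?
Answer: 22201/1681 ≈ 13.207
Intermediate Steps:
C(m) = -16 (C(m) = 4 - 20 = -16)
n = 82 (n = -382 + 464 = 82)
(C(23) + (358 - 1*(-656))/n)² = (-16 + (358 - 1*(-656))/82)² = (-16 + (358 + 656)*(1/82))² = (-16 + 1014*(1/82))² = (-16 + 507/41)² = (-149/41)² = 22201/1681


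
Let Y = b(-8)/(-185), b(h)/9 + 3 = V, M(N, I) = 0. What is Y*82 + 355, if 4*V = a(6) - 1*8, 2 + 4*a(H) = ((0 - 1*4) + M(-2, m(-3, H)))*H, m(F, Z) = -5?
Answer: 282257/740 ≈ 381.43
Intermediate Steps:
a(H) = -½ - H (a(H) = -½ + (((0 - 1*4) + 0)*H)/4 = -½ + (((0 - 4) + 0)*H)/4 = -½ + ((-4 + 0)*H)/4 = -½ + (-4*H)/4 = -½ - H)
V = -29/8 (V = ((-½ - 1*6) - 1*8)/4 = ((-½ - 6) - 8)/4 = (-13/2 - 8)/4 = (¼)*(-29/2) = -29/8 ≈ -3.6250)
b(h) = -477/8 (b(h) = -27 + 9*(-29/8) = -27 - 261/8 = -477/8)
Y = 477/1480 (Y = -477/8/(-185) = -477/8*(-1/185) = 477/1480 ≈ 0.32230)
Y*82 + 355 = (477/1480)*82 + 355 = 19557/740 + 355 = 282257/740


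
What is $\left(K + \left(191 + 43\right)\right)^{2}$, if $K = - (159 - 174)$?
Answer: $62001$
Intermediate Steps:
$K = 15$ ($K = \left(-1\right) \left(-15\right) = 15$)
$\left(K + \left(191 + 43\right)\right)^{2} = \left(15 + \left(191 + 43\right)\right)^{2} = \left(15 + 234\right)^{2} = 249^{2} = 62001$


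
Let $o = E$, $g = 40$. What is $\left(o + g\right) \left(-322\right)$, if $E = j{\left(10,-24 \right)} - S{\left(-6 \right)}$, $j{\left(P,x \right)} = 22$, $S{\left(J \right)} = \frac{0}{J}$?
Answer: $-19964$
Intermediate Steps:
$S{\left(J \right)} = 0$
$E = 22$ ($E = 22 - 0 = 22 + 0 = 22$)
$o = 22$
$\left(o + g\right) \left(-322\right) = \left(22 + 40\right) \left(-322\right) = 62 \left(-322\right) = -19964$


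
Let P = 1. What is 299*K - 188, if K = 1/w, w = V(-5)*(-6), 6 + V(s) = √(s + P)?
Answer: -7221/40 + 299*I/120 ≈ -180.52 + 2.4917*I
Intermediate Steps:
V(s) = -6 + √(1 + s) (V(s) = -6 + √(s + 1) = -6 + √(1 + s))
w = 36 - 12*I (w = (-6 + √(1 - 5))*(-6) = (-6 + √(-4))*(-6) = (-6 + 2*I)*(-6) = 36 - 12*I ≈ 36.0 - 12.0*I)
K = (36 + 12*I)/1440 (K = 1/(36 - 12*I) = (36 + 12*I)/1440 ≈ 0.025 + 0.0083333*I)
299*K - 188 = 299*(1/40 + I/120) - 188 = (299/40 + 299*I/120) - 188 = -7221/40 + 299*I/120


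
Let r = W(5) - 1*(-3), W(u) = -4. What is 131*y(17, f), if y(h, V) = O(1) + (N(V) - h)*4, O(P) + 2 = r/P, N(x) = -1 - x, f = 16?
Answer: -18209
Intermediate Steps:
r = -1 (r = -4 - 1*(-3) = -4 + 3 = -1)
O(P) = -2 - 1/P
y(h, V) = -7 - 4*V - 4*h (y(h, V) = (-2 - 1/1) + ((-1 - V) - h)*4 = (-2 - 1*1) + (-1 - V - h)*4 = (-2 - 1) + (-4 - 4*V - 4*h) = -3 + (-4 - 4*V - 4*h) = -7 - 4*V - 4*h)
131*y(17, f) = 131*(-7 - 4*16 - 4*17) = 131*(-7 - 64 - 68) = 131*(-139) = -18209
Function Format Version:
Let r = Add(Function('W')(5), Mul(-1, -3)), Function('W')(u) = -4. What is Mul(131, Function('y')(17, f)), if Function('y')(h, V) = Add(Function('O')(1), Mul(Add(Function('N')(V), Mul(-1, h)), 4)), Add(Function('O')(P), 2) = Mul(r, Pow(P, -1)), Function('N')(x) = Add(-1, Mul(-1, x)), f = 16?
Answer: -18209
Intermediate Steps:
r = -1 (r = Add(-4, Mul(-1, -3)) = Add(-4, 3) = -1)
Function('O')(P) = Add(-2, Mul(-1, Pow(P, -1)))
Function('y')(h, V) = Add(-7, Mul(-4, V), Mul(-4, h)) (Function('y')(h, V) = Add(Add(-2, Mul(-1, Pow(1, -1))), Mul(Add(Add(-1, Mul(-1, V)), Mul(-1, h)), 4)) = Add(Add(-2, Mul(-1, 1)), Mul(Add(-1, Mul(-1, V), Mul(-1, h)), 4)) = Add(Add(-2, -1), Add(-4, Mul(-4, V), Mul(-4, h))) = Add(-3, Add(-4, Mul(-4, V), Mul(-4, h))) = Add(-7, Mul(-4, V), Mul(-4, h)))
Mul(131, Function('y')(17, f)) = Mul(131, Add(-7, Mul(-4, 16), Mul(-4, 17))) = Mul(131, Add(-7, -64, -68)) = Mul(131, -139) = -18209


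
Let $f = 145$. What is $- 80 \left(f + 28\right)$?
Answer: $-13840$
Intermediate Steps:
$- 80 \left(f + 28\right) = - 80 \left(145 + 28\right) = \left(-80\right) 173 = -13840$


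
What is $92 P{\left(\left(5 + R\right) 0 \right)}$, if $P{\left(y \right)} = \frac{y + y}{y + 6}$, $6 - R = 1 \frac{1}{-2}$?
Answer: $0$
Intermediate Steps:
$R = \frac{13}{2}$ ($R = 6 - 1 \frac{1}{-2} = 6 - 1 \left(- \frac{1}{2}\right) = 6 - - \frac{1}{2} = 6 + \frac{1}{2} = \frac{13}{2} \approx 6.5$)
$P{\left(y \right)} = \frac{2 y}{6 + y}$
$92 P{\left(\left(5 + R\right) 0 \right)} = 92 \frac{2 \left(5 + \frac{13}{2}\right) 0}{6 + \left(5 + \frac{13}{2}\right) 0} = 92 \frac{2 \cdot \frac{23}{2} \cdot 0}{6 + \frac{23}{2} \cdot 0} = 92 \cdot 2 \cdot 0 \frac{1}{6 + 0} = 92 \cdot 2 \cdot 0 \cdot \frac{1}{6} = 92 \cdot 0 = 0$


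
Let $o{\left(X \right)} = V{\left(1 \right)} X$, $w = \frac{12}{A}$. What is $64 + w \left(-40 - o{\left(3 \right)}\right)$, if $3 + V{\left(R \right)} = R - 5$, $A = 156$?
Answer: $\frac{813}{13} \approx 62.538$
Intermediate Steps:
$V{\left(R \right)} = -8 + R$ ($V{\left(R \right)} = -3 + \left(R - 5\right) = -3 + \left(-5 + R\right) = -8 + R$)
$w = \frac{1}{13}$ ($w = \frac{12}{156} = 12 \cdot \frac{1}{156} = \frac{1}{13} \approx 0.076923$)
$o{\left(X \right)} = - 7 X$ ($o{\left(X \right)} = \left(-8 + 1\right) X = - 7 X$)
$64 + w \left(-40 - o{\left(3 \right)}\right) = 64 + \frac{-40 - \left(-7\right) 3}{13} = 64 + \frac{-40 - -21}{13} = 64 + \frac{-40 + 21}{13} = 64 + \frac{1}{13} \left(-19\right) = 64 - \frac{19}{13} = \frac{813}{13}$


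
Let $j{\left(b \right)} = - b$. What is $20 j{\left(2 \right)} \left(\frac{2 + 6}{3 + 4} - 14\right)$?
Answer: $\frac{3600}{7} \approx 514.29$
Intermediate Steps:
$20 j{\left(2 \right)} \left(\frac{2 + 6}{3 + 4} - 14\right) = 20 \left(\left(-1\right) 2\right) \left(\frac{2 + 6}{3 + 4} - 14\right) = 20 \left(-2\right) \left(\frac{8}{7} - 14\right) = - 40 \left(8 \cdot \frac{1}{7} - 14\right) = - 40 \left(\frac{8}{7} - 14\right) = \left(-40\right) \left(- \frac{90}{7}\right) = \frac{3600}{7}$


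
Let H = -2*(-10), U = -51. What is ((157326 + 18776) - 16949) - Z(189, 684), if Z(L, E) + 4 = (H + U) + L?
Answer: 158999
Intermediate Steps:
H = 20
Z(L, E) = -35 + L (Z(L, E) = -4 + ((20 - 51) + L) = -4 + (-31 + L) = -35 + L)
((157326 + 18776) - 16949) - Z(189, 684) = ((157326 + 18776) - 16949) - (-35 + 189) = (176102 - 16949) - 1*154 = 159153 - 154 = 158999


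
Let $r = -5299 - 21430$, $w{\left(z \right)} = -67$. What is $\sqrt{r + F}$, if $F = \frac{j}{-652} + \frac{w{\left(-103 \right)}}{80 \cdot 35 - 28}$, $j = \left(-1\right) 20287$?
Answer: $\frac{i \sqrt{151403672825174}}{75306} \approx 163.4 i$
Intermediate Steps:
$j = -20287$
$F = \frac{7023985}{225918}$ ($F = - \frac{20287}{-652} - \frac{67}{80 \cdot 35 - 28} = \left(-20287\right) \left(- \frac{1}{652}\right) - \frac{67}{2800 - 28} = \frac{20287}{652} - \frac{67}{2772} = \frac{7023985}{225918} \approx 31.091$)
$r = -26729$ ($r = -5299 - 21430 = -26729$)
$\sqrt{r + F} = \sqrt{-26729 + \frac{7023985}{225918}} = \sqrt{- \frac{6031538237}{225918}} = \frac{i \sqrt{151403672825174}}{75306}$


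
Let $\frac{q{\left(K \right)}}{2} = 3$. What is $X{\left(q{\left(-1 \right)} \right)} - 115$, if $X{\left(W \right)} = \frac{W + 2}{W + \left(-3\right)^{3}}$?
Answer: $- \frac{2423}{21} \approx -115.38$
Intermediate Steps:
$q{\left(K \right)} = 6$ ($q{\left(K \right)} = 2 \cdot 3 = 6$)
$X{\left(W \right)} = \frac{2 + W}{-27 + W}$ ($X{\left(W \right)} = \frac{2 + W}{W - 27} = \frac{2 + W}{-27 + W}$)
$X{\left(q{\left(-1 \right)} \right)} - 115 = \frac{2 + 6}{-27 + 6} - 115 = \frac{1}{-21} \cdot 8 - 115 = \left(- \frac{1}{21}\right) 8 - 115 = - \frac{8}{21} - 115 = - \frac{2423}{21}$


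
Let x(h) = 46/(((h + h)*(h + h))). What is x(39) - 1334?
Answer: -4058005/3042 ≈ -1334.0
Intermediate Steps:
x(h) = 23/(2*h²) (x(h) = 46/(((2*h)*(2*h))) = 46/((4*h²)) = 46*(1/(4*h²)) = 23/(2*h²))
x(39) - 1334 = (23/2)/39² - 1334 = (23/2)*(1/1521) - 1334 = 23/3042 - 1334 = -4058005/3042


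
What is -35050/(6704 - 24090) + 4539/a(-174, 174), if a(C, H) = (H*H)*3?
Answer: 543739409/263189268 ≈ 2.0660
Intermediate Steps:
a(C, H) = 3*H**2 (a(C, H) = H**2*3 = 3*H**2)
-35050/(6704 - 24090) + 4539/a(-174, 174) = -35050/(6704 - 24090) + 4539/((3*174**2)) = -35050/(-17386) + 4539/((3*30276)) = -35050*(-1/17386) + 4539/90828 = 17525/8693 + 4539*(1/90828) = 17525/8693 + 1513/30276 = 543739409/263189268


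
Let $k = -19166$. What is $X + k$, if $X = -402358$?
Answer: $-421524$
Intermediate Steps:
$X + k = -402358 - 19166 = -421524$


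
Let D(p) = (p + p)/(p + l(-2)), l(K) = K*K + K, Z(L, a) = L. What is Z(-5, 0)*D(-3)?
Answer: -30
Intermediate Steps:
l(K) = K + K² (l(K) = K² + K = K + K²)
D(p) = 2*p/(2 + p) (D(p) = (p + p)/(p - 2*(1 - 2)) = (2*p)/(p - 2*(-1)) = (2*p)/(p + 2) = (2*p)/(2 + p) = 2*p/(2 + p))
Z(-5, 0)*D(-3) = -10*(-3)/(2 - 3) = -10*(-3)/(-1) = -10*(-3)*(-1) = -5*6 = -30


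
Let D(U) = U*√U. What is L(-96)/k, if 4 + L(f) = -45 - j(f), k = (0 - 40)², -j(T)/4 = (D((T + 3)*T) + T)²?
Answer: 2846574415823/1600 - 1285632*√62/25 ≈ 1.7787e+9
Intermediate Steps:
D(U) = U^(3/2)
j(T) = -4*(T + (T*(3 + T))^(3/2))² (j(T) = -4*(((T + 3)*T)^(3/2) + T)² = -4*(((3 + T)*T)^(3/2) + T)² = -4*((T*(3 + T))^(3/2) + T)² = -4*(T + (T*(3 + T))^(3/2))²)
k = 1600 (k = (-40)² = 1600)
L(f) = -49 + 4*(f + (f*(3 + f))^(3/2))² (L(f) = -4 + (-45 - (-4)*(f + (f*(3 + f))^(3/2))²) = -4 + (-45 + 4*(f + (f*(3 + f))^(3/2))²) = -49 + 4*(f + (f*(3 + f))^(3/2))²)
L(-96)/k = (-49 + 4*(-96 + (-96*(3 - 96))^(3/2))²)/1600 = (-49 + 4*(-96 + (-96*(-93))^(3/2))²)*(1/1600) = (-49 + 4*(-96 + 8928^(3/2))²)*(1/1600) = (-49 + 4*(-96 + 107136*√62)²)*(1/1600) = -49/1600 + (-96 + 107136*√62)²/400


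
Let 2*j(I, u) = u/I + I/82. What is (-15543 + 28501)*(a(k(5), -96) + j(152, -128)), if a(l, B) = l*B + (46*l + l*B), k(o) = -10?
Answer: 775934588/41 ≈ 1.8925e+7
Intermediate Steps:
a(l, B) = 46*l + 2*B*l (a(l, B) = B*l + (46*l + B*l) = 46*l + 2*B*l)
j(I, u) = I/164 + u/(2*I) (j(I, u) = (u/I + I/82)/2 = (I/82 + u/I)/2 = I/164 + u/(2*I))
(-15543 + 28501)*(a(k(5), -96) + j(152, -128)) = (-15543 + 28501)*(2*(-10)*(23 - 96) + ((1/164)*152 + (1/2)*(-128)/152)) = 12958*(2*(-10)*(-73) + (38/41 + (1/2)*(-128)*(1/152))) = 12958*(1460 + (38/41 - 8/19)) = 12958*(1460 + 394/779) = 12958*(1137734/779) = 775934588/41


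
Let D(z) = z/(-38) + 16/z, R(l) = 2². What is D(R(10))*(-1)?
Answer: -74/19 ≈ -3.8947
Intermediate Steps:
R(l) = 4
D(z) = 16/z - z/38 (D(z) = z*(-1/38) + 16/z = -z/38 + 16/z = 16/z - z/38)
D(R(10))*(-1) = (16/4 - 1/38*4)*(-1) = (16*(¼) - 2/19)*(-1) = (4 - 2/19)*(-1) = (74/19)*(-1) = -74/19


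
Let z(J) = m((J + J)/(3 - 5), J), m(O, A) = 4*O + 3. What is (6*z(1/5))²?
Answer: 4356/25 ≈ 174.24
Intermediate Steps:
m(O, A) = 3 + 4*O
z(J) = 3 - 4*J (z(J) = 3 + 4*((J + J)/(3 - 5)) = 3 + 4*((2*J)/(-2)) = 3 + 4*((2*J)*(-½)) = 3 + 4*(-J) = 3 - 4*J)
(6*z(1/5))² = (6*(3 - 4/5))² = (6*(3 - 4*⅕))² = (6*(3 - ⅘))² = (6*(11/5))² = (66/5)² = 4356/25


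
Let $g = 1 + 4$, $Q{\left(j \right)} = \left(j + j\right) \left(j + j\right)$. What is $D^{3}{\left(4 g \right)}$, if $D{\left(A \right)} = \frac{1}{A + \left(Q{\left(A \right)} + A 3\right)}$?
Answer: $\frac{1}{4741632000} \approx 2.109 \cdot 10^{-10}$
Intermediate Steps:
$Q{\left(j \right)} = 4 j^{2}$ ($Q{\left(j \right)} = 2 j 2 j = 4 j^{2}$)
$g = 5$
$D{\left(A \right)} = \frac{1}{4 A + 4 A^{2}}$ ($D{\left(A \right)} = \frac{1}{A + \left(4 A^{2} + A 3\right)} = \frac{1}{A + \left(4 A^{2} + 3 A\right)} = \frac{1}{A + \left(3 A + 4 A^{2}\right)} = \frac{1}{4 A + 4 A^{2}}$)
$D^{3}{\left(4 g \right)} = \left(\frac{1}{4 \cdot 4 \cdot 5 \left(1 + 4 \cdot 5\right)}\right)^{3} = \left(\frac{1}{4 \cdot 20 \left(1 + 20\right)}\right)^{3} = \left(\frac{1}{4} \cdot \frac{1}{20} \cdot \frac{1}{21}\right)^{3} = \left(\frac{1}{1680}\right)^{3} = \frac{1}{4741632000}$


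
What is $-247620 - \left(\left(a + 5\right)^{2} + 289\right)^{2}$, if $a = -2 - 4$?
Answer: $-331720$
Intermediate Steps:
$a = -6$
$-247620 - \left(\left(a + 5\right)^{2} + 289\right)^{2} = -247620 - \left(\left(-6 + 5\right)^{2} + 289\right)^{2} = -247620 - \left(\left(-1\right)^{2} + 289\right)^{2} = -247620 - \left(1 + 289\right)^{2} = -247620 - 290^{2} = -247620 - 84100 = -331720$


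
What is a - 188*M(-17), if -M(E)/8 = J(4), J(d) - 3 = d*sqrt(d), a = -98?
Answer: 16446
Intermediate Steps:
J(d) = 3 + d**(3/2) (J(d) = 3 + d*sqrt(d) = 3 + d**(3/2))
M(E) = -88 (M(E) = -8*(3 + 4**(3/2)) = -8*(3 + 8) = -8*11 = -88)
a - 188*M(-17) = -98 - 188*(-88) = -98 + 16544 = 16446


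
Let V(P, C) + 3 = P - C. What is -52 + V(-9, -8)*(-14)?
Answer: 4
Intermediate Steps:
V(P, C) = -3 + P - C (V(P, C) = -3 + (P - C) = -3 + P - C)
-52 + V(-9, -8)*(-14) = -52 + (-3 - 9 - 1*(-8))*(-14) = -52 + (-3 - 9 + 8)*(-14) = -52 - 4*(-14) = -52 + 56 = 4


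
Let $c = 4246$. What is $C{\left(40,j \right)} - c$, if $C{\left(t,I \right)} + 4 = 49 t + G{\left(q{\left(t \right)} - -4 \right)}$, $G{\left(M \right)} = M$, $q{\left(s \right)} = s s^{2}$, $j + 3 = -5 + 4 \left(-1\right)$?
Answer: $61714$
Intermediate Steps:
$j = -12$ ($j = -3 + \left(-5 + 4 \left(-1\right)\right) = -3 - 9 = -12$)
$q{\left(s \right)} = s^{3}$
$C{\left(t,I \right)} = t^{3} + 49 t$ ($C{\left(t,I \right)} = -4 + \left(49 t + \left(t^{3} - -4\right)\right) = -4 + \left(49 t + \left(t^{3} + 4\right)\right) = -4 + \left(49 t + \left(4 + t^{3}\right)\right) = -4 + \left(4 + t^{3} + 49 t\right) = t^{3} + 49 t$)
$C{\left(40,j \right)} - c = 40 \left(49 + 40^{2}\right) - 4246 = 40 \left(49 + 1600\right) - 4246 = 40 \cdot 1649 - 4246 = 65960 - 4246 = 61714$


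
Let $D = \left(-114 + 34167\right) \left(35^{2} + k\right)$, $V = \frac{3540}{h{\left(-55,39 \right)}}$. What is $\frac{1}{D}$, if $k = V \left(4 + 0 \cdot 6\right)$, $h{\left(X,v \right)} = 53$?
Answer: $\frac{53}{2693081505} \approx 1.968 \cdot 10^{-8}$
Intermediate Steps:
$V = \frac{3540}{53} \approx 66.792$
$k = \frac{14160}{53}$ ($k = \frac{3540 \left(4 + 0 \cdot 6\right)}{53} = \frac{3540 \left(4 + 0\right)}{53} = \frac{3540}{53} \cdot 4 = \frac{14160}{53} \approx 267.17$)
$D = \frac{2693081505}{53}$ ($D = \left(-114 + 34167\right) \left(35^{2} + \frac{14160}{53}\right) = 34053 \left(1225 + \frac{14160}{53}\right) = 34053 \cdot \frac{79085}{53} = \frac{2693081505}{53} \approx 5.0813 \cdot 10^{7}$)
$\frac{1}{D} = \frac{1}{\frac{2693081505}{53}} = \frac{53}{2693081505}$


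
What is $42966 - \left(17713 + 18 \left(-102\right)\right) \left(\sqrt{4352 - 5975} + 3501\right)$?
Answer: $-55542411 - 15877 i \sqrt{1623} \approx -5.5542 \cdot 10^{7} - 6.3963 \cdot 10^{5} i$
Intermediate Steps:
$42966 - \left(17713 + 18 \left(-102\right)\right) \left(\sqrt{4352 - 5975} + 3501\right) = 42966 - \left(17713 - 1836\right) \left(\sqrt{-1623} + 3501\right) = 42966 - 15877 \left(i \sqrt{1623} + 3501\right) = 42966 - 15877 \left(3501 + i \sqrt{1623}\right) = 42966 - \left(55585377 + 15877 i \sqrt{1623}\right) = -55542411 - 15877 i \sqrt{1623}$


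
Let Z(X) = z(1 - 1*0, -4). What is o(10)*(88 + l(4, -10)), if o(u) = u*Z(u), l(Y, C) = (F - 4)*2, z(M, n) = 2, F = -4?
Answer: 1440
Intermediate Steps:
Z(X) = 2
l(Y, C) = -16 (l(Y, C) = (-4 - 4)*2 = -8*2 = -16)
o(u) = 2*u (o(u) = u*2 = 2*u)
o(10)*(88 + l(4, -10)) = (2*10)*(88 - 16) = 20*72 = 1440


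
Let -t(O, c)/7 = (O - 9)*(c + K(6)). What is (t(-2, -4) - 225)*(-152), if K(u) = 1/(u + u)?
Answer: 240122/3 ≈ 80041.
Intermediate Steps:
K(u) = 1/(2*u)
t(O, c) = -7*(-9 + O)*(1/12 + c) (t(O, c) = -7*(O - 9)*(c + (½)/6) = -7*(-9 + O)*(c + (½)*(⅙)) = -7*(-9 + O)*(c + 1/12) = -7*(-9 + O)*(1/12 + c))
(t(-2, -4) - 225)*(-152) = ((21/4 + 63*(-4) - 7/12*(-2) - 7*(-2)*(-4)) - 225)*(-152) = ((21/4 - 252 + 7/6 - 56) - 225)*(-152) = (-3619/12 - 225)*(-152) = -6319/12*(-152) = 240122/3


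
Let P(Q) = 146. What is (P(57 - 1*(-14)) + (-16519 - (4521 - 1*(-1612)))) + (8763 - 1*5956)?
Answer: -19699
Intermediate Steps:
(P(57 - 1*(-14)) + (-16519 - (4521 - 1*(-1612)))) + (8763 - 1*5956) = (146 + (-16519 - (4521 - 1*(-1612)))) + (8763 - 1*5956) = (146 + (-16519 - (4521 + 1612))) + (8763 - 5956) = (146 + (-16519 - 1*6133)) + 2807 = (146 + (-16519 - 6133)) + 2807 = (146 - 22652) + 2807 = -22506 + 2807 = -19699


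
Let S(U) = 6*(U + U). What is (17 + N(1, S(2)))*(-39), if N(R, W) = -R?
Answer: -624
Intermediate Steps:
S(U) = 12*U (S(U) = 6*(2*U) = 12*U)
(17 + N(1, S(2)))*(-39) = (17 - 1*1)*(-39) = (17 - 1)*(-39) = 16*(-39) = -624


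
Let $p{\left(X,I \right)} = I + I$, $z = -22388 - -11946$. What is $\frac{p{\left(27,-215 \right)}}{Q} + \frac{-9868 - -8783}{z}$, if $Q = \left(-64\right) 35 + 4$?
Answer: $\frac{20105}{67873} \approx 0.29622$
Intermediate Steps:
$Q = -2236$ ($Q = -2240 + 4 = -2236$)
$z = -10442$ ($z = -22388 + 11946 = -10442$)
$p{\left(X,I \right)} = 2 I$
$\frac{p{\left(27,-215 \right)}}{Q} + \frac{-9868 - -8783}{z} = \frac{2 \left(-215\right)}{-2236} + \frac{-9868 - -8783}{-10442} = \left(-430\right) \left(- \frac{1}{2236}\right) + \left(-9868 + 8783\right) \left(- \frac{1}{10442}\right) = \frac{5}{26} - - \frac{1085}{10442} = \frac{5}{26} + \frac{1085}{10442} = \frac{20105}{67873}$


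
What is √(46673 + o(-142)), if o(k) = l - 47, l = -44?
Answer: √46582 ≈ 215.83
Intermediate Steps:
o(k) = -91 (o(k) = -44 - 47 = -91)
√(46673 + o(-142)) = √(46673 - 91) = √46582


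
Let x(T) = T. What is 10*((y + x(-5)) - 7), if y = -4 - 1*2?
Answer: -180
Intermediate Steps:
y = -6 (y = -4 - 2 = -6)
10*((y + x(-5)) - 7) = 10*((-6 - 5) - 7) = 10*(-11 - 7) = 10*(-18) = -180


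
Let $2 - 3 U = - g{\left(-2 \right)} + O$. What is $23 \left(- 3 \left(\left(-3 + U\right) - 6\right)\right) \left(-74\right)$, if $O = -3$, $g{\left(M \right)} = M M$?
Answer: $-30636$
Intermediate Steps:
$g{\left(M \right)} = M^{2}$
$U = 3$ ($U = \frac{2}{3} - \frac{- \left(-2\right)^{2} - 3}{3} = \frac{2}{3} - \frac{\left(-1\right) 4 - 3}{3} = \frac{2}{3} - \frac{-4 - 3}{3} = \frac{2}{3} - - \frac{7}{3} = \frac{2}{3} + \frac{7}{3} = 3$)
$23 \left(- 3 \left(\left(-3 + U\right) - 6\right)\right) \left(-74\right) = 23 \left(- 3 \left(\left(-3 + 3\right) - 6\right)\right) \left(-74\right) = 23 \left(- 3 \left(0 - 6\right)\right) \left(-74\right) = 23 \left(\left(-3\right) \left(-6\right)\right) \left(-74\right) = 23 \cdot 18 \left(-74\right) = 414 \left(-74\right) = -30636$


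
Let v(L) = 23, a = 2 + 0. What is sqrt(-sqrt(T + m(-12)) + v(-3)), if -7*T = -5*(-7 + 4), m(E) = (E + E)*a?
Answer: sqrt(1127 - 21*I*sqrt(273))/7 ≈ 4.8511 - 0.72986*I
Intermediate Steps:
a = 2
m(E) = 4*E (m(E) = (E + E)*2 = (2*E)*2 = 4*E)
T = -15/7 (T = -(-5)*(-7 + 4)/7 = -(-5)*(-3)/7 = -1/7*15 = -15/7 ≈ -2.1429)
sqrt(-sqrt(T + m(-12)) + v(-3)) = sqrt(-sqrt(-15/7 + 4*(-12)) + 23) = sqrt(-sqrt(-15/7 - 48) + 23) = sqrt(-sqrt(-351/7) + 23) = sqrt(-3*I*sqrt(273)/7 + 23) = sqrt(23 - 3*I*sqrt(273)/7)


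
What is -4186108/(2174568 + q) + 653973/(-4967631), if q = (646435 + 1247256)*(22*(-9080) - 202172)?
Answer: -41478294117326822/315085589453095347 ≈ -0.13164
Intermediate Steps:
q = -761135011012 (q = 1893691*(-199760 - 202172) = 1893691*(-401932) = -761135011012)
-4186108/(2174568 + q) + 653973/(-4967631) = -4186108/(2174568 - 761135011012) + 653973/(-4967631) = -4186108/(-761132836444) + 653973*(-1/4967631) = -4186108*(-1/761132836444) - 217991/1655877 = 1046527/190283209111 - 217991/1655877 = -41478294117326822/315085589453095347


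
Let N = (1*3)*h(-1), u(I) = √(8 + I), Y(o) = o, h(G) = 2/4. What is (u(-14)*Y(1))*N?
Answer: 3*I*√6/2 ≈ 3.6742*I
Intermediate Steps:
h(G) = ½ (h(G) = 2*(¼) = ½)
N = 3/2 (N = (1*3)*(½) = 3*(½) = 3/2 ≈ 1.5000)
(u(-14)*Y(1))*N = (√(8 - 14)*1)*(3/2) = (√(-6)*1)*(3/2) = ((I*√6)*1)*(3/2) = (I*√6)*(3/2) = 3*I*√6/2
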